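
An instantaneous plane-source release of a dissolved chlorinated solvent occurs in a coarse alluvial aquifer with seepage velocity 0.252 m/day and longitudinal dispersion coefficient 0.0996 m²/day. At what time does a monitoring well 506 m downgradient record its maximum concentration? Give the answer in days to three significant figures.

For the 1D instantaneous-source solution, setting ∂C/∂t = 0 at fixed x gives v²t² + 2Dt − x² = 0, so t = (√(D² + v²x²) − D)/v².
√(D² + v²x²) = √(0.0996² + 0.252² × 506²) = 127.5; v² = 0.063504.
t = (127.5 − 0.0996)/0.063504 = 2010 days (vs. the pure-advection estimate x/v = 2010 d).

2010 days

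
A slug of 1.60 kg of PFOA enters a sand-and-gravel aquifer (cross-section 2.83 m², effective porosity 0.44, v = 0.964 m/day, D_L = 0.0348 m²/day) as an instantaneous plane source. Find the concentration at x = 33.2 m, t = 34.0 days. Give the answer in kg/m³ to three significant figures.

For an instantaneous plane source, C(x,t) = M/(n_e·A·√(4πDt)) · exp(−(x−vt)²/(4Dt)), with n_e·A the pore (flow) area.
Plume center vt = 0.964 × 34.0 = 32.776 m, so the well at 33.2 m is 0.424 m downgradient of the peak.
√(4πDt) = 3.856 m, giving peak height M/(n_e·A·√(4πDt)) = 1.60/(0.44 × 2.83 × 3.856) = 0.3332 kg/m³.
(x−vt)²/(4Dt) = (0.424)²/(4 × 0.0348 × 34.0) = 0.03799; exp(−0.03799) = 0.9627.
C = 0.3332 × 0.9627 = 0.321 kg/m³.

0.321 kg/m³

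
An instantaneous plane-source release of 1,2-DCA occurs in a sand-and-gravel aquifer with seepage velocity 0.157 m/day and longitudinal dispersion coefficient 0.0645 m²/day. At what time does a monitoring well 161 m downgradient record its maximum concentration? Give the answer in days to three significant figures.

1020 days

For the 1D instantaneous-source solution, setting ∂C/∂t = 0 at fixed x gives v²t² + 2Dt − x² = 0, so t = (√(D² + v²x²) − D)/v².
√(D² + v²x²) = √(0.0645² + 0.157² × 161²) = 25.28; v² = 0.024649.
t = (25.28 − 0.0645)/0.024649 = 1020 days (vs. the pure-advection estimate x/v = 1030 d).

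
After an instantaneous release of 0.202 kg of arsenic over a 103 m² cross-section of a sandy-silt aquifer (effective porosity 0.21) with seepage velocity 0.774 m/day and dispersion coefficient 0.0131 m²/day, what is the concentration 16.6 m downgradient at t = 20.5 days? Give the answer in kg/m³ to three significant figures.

0.00308 kg/m³

For an instantaneous plane source, C(x,t) = M/(n_e·A·√(4πDt)) · exp(−(x−vt)²/(4Dt)), with n_e·A the pore (flow) area.
Plume center vt = 0.774 × 20.5 = 15.867 m, so the well at 16.6 m is 0.733 m downgradient of the peak.
√(4πDt) = 1.837 m, giving peak height M/(n_e·A·√(4πDt)) = 0.202/(0.21 × 103 × 1.837) = 0.005084 kg/m³.
(x−vt)²/(4Dt) = (0.733)²/(4 × 0.0131 × 20.5) = 0.5002; exp(−0.5002) = 0.6064.
C = 0.005084 × 0.6064 = 0.00308 kg/m³.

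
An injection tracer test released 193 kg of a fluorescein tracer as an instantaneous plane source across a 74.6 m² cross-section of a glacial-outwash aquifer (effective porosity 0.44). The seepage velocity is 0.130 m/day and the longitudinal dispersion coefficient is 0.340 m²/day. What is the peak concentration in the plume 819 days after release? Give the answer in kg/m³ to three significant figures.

The peak of an instantaneous 1D plume sits at x = vt; there the Gaussian factor is 1 and C_max = M/(n_e·A·√(4πDt)), where n_e·A is the pore area the mass is dissolved in.
√(4πDt) = √(4π × 0.340 × 819) = 59.15 m, so C_max = 193/(0.44 × 74.6 × 59.15) = 0.0994 kg/m³.

0.0994 kg/m³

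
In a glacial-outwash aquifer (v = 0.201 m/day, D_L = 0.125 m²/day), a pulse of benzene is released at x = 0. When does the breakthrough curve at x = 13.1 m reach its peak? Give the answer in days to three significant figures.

For the 1D instantaneous-source solution, setting ∂C/∂t = 0 at fixed x gives v²t² + 2Dt − x² = 0, so t = (√(D² + v²x²) − D)/v².
√(D² + v²x²) = √(0.125² + 0.201² × 13.1²) = 2.636; v² = 0.040401.
t = (2.636 − 0.125)/0.040401 = 62.2 days (vs. the pure-advection estimate x/v = 65.2 d).

62.2 days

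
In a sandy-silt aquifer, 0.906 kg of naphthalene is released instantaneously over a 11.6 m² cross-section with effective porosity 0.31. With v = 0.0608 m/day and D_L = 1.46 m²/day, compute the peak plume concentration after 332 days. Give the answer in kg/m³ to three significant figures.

The peak of an instantaneous 1D plume sits at x = vt; there the Gaussian factor is 1 and C_max = M/(n_e·A·√(4πDt)), where n_e·A is the pore area the mass is dissolved in.
√(4πDt) = √(4π × 1.46 × 332) = 78.05 m, so C_max = 0.906/(0.31 × 11.6 × 78.05) = 0.00323 kg/m³.

0.00323 kg/m³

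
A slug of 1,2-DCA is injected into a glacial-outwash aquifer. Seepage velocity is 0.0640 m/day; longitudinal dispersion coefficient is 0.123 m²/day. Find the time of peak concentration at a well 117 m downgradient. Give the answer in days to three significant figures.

1800 days

For the 1D instantaneous-source solution, setting ∂C/∂t = 0 at fixed x gives v²t² + 2Dt − x² = 0, so t = (√(D² + v²x²) − D)/v².
√(D² + v²x²) = √(0.123² + 0.0640² × 117²) = 7.489; v² = 0.004096.
t = (7.489 − 0.123)/0.004096 = 1800 days (vs. the pure-advection estimate x/v = 1830 d).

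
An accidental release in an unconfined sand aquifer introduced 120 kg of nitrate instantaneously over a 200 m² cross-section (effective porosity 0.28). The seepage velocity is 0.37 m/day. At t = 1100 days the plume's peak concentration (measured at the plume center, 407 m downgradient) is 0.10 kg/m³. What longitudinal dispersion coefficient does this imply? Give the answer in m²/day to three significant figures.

0.0332 m²/day

At the plume center C_max = M/(n_e·A·√(4πDt)), so D = M²/(4πt·(n_e·A·C_max)²).
n_e·A·C_max = 0.28 × 200 × 0.10 = 5.600 kg/m.
D = 120²/(4π × 1100 × 5.600²) = 0.0332 m²/day.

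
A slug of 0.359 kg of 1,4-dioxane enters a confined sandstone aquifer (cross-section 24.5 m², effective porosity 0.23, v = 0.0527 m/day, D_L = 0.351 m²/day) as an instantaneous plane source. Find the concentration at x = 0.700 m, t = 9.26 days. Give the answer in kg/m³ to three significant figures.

For an instantaneous plane source, C(x,t) = M/(n_e·A·√(4πDt)) · exp(−(x−vt)²/(4Dt)), with n_e·A the pore (flow) area.
Plume center vt = 0.0527 × 9.26 = 0.488002 m, so the well at 0.700 m is 0.211998 m downgradient of the peak.
√(4πDt) = 6.391 m, giving peak height M/(n_e·A·√(4πDt)) = 0.359/(0.23 × 24.5 × 6.391) = 0.009969 kg/m³.
(x−vt)²/(4Dt) = (0.211998)²/(4 × 0.351 × 9.26) = 0.003457; exp(−0.003457) = 0.9965.
C = 0.009969 × 0.9965 = 0.00993 kg/m³.

0.00993 kg/m³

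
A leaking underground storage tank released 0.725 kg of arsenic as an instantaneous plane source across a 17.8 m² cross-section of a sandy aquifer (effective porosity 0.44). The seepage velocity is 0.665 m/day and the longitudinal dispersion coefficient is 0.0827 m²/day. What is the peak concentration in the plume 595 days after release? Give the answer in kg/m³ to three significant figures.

The peak of an instantaneous 1D plume sits at x = vt; there the Gaussian factor is 1 and C_max = M/(n_e·A·√(4πDt)), where n_e·A is the pore area the mass is dissolved in.
√(4πDt) = √(4π × 0.0827 × 595) = 24.87 m, so C_max = 0.725/(0.44 × 17.8 × 24.87) = 0.00372 kg/m³.

0.00372 kg/m³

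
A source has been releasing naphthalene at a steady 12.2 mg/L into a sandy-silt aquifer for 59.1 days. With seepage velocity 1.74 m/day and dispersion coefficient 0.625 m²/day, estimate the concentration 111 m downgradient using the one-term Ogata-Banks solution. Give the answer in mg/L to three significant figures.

2.09 mg/L

For a continuous step input, C/C₀ ≈ ½·erfc((x−vt)/(2√(Dt))).
vt = 1.74 × 59.1 = 102.834 m and 2√(Dt) = 2√(0.625 × 59.1) = 12.16 m.
Argument (x−vt)/(2√(Dt)) = (111 − 102.834)/12.16 = 0.6715; ½·erfc(0.6715) = 0.1711.
C = 12.2 × 0.1711 = 2.09 mg/L.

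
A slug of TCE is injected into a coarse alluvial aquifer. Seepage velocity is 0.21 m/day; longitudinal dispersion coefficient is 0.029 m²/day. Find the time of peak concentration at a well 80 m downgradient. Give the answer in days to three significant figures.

380 days

For the 1D instantaneous-source solution, setting ∂C/∂t = 0 at fixed x gives v²t² + 2Dt − x² = 0, so t = (√(D² + v²x²) − D)/v².
√(D² + v²x²) = √(0.029² + 0.21² × 80²) = 16.80; v² = 0.0441.
t = (16.80 − 0.029)/0.0441 = 380 days (vs. the pure-advection estimate x/v = 381 d).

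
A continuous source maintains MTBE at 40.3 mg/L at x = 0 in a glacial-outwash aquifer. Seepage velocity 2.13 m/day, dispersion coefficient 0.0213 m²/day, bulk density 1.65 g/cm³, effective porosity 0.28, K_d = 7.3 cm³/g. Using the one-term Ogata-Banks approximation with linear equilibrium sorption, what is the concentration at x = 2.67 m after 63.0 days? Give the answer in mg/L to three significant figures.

Retardation factor R = 1 + ρ_b·K_d/n = 1 + 1.65 × 7.3/0.28 = 44.02.
Sorption retards both mechanisms: v_R = v/R = 0.04839 m/day, D_R = D/R = 0.0004839 m²/day.
v_R·t = 0.04839 × 63.0 = 3.04857 m; 2√(D_R t) = 0.3492 m; argument = (2.67 − 3.04857)/0.3492 = -1.084.
C = C₀ × ½·erfc(-1.084) = 40.3 × 0.9374 = 37.8 mg/L.

37.8 mg/L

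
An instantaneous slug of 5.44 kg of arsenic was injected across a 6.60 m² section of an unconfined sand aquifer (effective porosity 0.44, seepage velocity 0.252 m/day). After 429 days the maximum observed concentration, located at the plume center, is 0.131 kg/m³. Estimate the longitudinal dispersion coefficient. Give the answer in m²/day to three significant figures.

0.0379 m²/day

At the plume center C_max = M/(n_e·A·√(4πDt)), so D = M²/(4πt·(n_e·A·C_max)²).
n_e·A·C_max = 0.44 × 6.60 × 0.131 = 0.3804 kg/m.
D = 5.44²/(4π × 429 × 0.3804²) = 0.0379 m²/day.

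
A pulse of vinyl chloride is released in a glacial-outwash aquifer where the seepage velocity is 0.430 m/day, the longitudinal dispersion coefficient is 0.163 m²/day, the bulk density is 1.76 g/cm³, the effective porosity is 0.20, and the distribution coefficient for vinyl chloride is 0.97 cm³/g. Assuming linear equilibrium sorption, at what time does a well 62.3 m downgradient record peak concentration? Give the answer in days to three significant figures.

1370 days

Retardation factor R = 1 + ρ_b·K_d/n = 1 + 1.76 × 0.97/0.20 = 9.536.
Sorption retards both mechanisms: v_R = v/R = 0.04509 m/day, D_R = D/R = 0.01709 m²/day.
Peak time from v_R²t² + 2D_R t − x² = 0: t = (√(D_R² + v_R²x²) − D_R)/v_R².
√(D_R² + v_R²x²) = √(0.01709² + 0.04509² × 62.3²) = 2.809; v_R² = 0.002033.
t = (2.809 − 0.01709)/0.002033 = 1370 days.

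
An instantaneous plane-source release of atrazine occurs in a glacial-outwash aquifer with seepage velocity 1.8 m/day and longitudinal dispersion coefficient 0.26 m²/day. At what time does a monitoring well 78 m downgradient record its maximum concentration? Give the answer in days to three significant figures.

For the 1D instantaneous-source solution, setting ∂C/∂t = 0 at fixed x gives v²t² + 2Dt − x² = 0, so t = (√(D² + v²x²) − D)/v².
√(D² + v²x²) = √(0.26² + 1.8² × 78²) = 140.4; v² = 3.24.
t = (140.4 − 0.26)/3.24 = 43.3 days (vs. the pure-advection estimate x/v = 43.3 d).

43.3 days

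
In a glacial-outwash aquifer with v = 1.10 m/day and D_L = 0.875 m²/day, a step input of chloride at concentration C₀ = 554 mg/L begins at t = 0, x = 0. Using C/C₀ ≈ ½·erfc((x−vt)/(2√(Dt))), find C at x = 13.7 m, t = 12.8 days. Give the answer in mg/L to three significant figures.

For a continuous step input, C/C₀ ≈ ½·erfc((x−vt)/(2√(Dt))).
vt = 1.10 × 12.8 = 14.08 m and 2√(Dt) = 2√(0.875 × 12.8) = 6.693 m.
Argument (x−vt)/(2√(Dt)) = (13.7 − 14.08)/6.693 = -0.05678; ½·erfc(-0.05678) = 0.5320.
C = 554 × 0.5320 = 295 mg/L.

295 mg/L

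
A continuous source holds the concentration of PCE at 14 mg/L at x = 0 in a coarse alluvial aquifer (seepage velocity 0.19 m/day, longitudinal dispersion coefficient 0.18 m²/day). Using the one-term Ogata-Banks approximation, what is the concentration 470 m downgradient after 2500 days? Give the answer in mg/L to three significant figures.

7.93 mg/L

For a continuous step input, C/C₀ ≈ ½·erfc((x−vt)/(2√(Dt))).
vt = 0.19 × 2500 = 475 m and 2√(Dt) = 2√(0.18 × 2500) = 42.43 m.
Argument (x−vt)/(2√(Dt)) = (470 − 475)/42.43 = -0.1178; ½·erfc(-0.1178) = 0.5662.
C = 14 × 0.5662 = 7.93 mg/L.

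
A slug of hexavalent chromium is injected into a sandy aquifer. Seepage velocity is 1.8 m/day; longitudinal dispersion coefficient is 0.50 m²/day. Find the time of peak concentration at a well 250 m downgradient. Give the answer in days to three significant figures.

For the 1D instantaneous-source solution, setting ∂C/∂t = 0 at fixed x gives v²t² + 2Dt − x² = 0, so t = (√(D² + v²x²) − D)/v².
√(D² + v²x²) = √(0.50² + 1.8² × 250²) = 450.0; v² = 3.24.
t = (450.0 − 0.50)/3.24 = 139 days (vs. the pure-advection estimate x/v = 139 d).

139 days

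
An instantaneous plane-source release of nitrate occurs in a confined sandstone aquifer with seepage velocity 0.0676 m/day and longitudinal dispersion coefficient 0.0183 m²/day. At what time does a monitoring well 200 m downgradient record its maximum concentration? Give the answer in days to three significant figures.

For the 1D instantaneous-source solution, setting ∂C/∂t = 0 at fixed x gives v²t² + 2Dt − x² = 0, so t = (√(D² + v²x²) − D)/v².
√(D² + v²x²) = √(0.0183² + 0.0676² × 200²) = 13.52; v² = 0.00456976.
t = (13.52 − 0.0183)/0.00456976 = 2950 days (vs. the pure-advection estimate x/v = 2960 d).

2950 days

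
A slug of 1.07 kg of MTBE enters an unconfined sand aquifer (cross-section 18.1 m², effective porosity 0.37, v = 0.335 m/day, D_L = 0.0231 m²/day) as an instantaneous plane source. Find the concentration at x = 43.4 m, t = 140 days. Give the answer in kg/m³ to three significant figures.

For an instantaneous plane source, C(x,t) = M/(n_e·A·√(4πDt)) · exp(−(x−vt)²/(4Dt)), with n_e·A the pore (flow) area.
Plume center vt = 0.335 × 140 = 46.9 m, so the well at 43.4 m is 3.5 m upgradient of the peak.
√(4πDt) = 6.375 m, giving peak height M/(n_e·A·√(4πDt)) = 1.07/(0.37 × 18.1 × 6.375) = 0.02506 kg/m³.
(x−vt)²/(4Dt) = (-3.5)²/(4 × 0.0231 × 140) = 0.9470; exp(−0.9470) = 0.3879.
C = 0.02506 × 0.3879 = 0.00972 kg/m³.

0.00972 kg/m³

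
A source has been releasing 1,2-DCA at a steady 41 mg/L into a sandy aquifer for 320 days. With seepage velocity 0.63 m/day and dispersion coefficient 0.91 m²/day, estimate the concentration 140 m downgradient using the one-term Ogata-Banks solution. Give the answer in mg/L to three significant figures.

For a continuous step input, C/C₀ ≈ ½·erfc((x−vt)/(2√(Dt))).
vt = 0.63 × 320 = 201.6 m and 2√(Dt) = 2√(0.91 × 320) = 34.13 m.
Argument (x−vt)/(2√(Dt)) = (140 − 201.6)/34.13 = -1.805; ½·erfc(-1.805) = 0.9947.
C = 41 × 0.9947 = 40.8 mg/L.

40.8 mg/L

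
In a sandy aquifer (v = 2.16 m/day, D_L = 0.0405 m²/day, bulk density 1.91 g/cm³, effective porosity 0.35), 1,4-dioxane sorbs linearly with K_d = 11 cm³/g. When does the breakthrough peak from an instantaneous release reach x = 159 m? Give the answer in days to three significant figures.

4490 days

Retardation factor R = 1 + ρ_b·K_d/n = 1 + 1.91 × 11/0.35 = 61.03.
Sorption retards both mechanisms: v_R = v/R = 0.03539 m/day, D_R = D/R = 0.0006636 m²/day.
Peak time from v_R²t² + 2D_R t − x² = 0: t = (√(D_R² + v_R²x²) − D_R)/v_R².
√(D_R² + v_R²x²) = √(0.0006636² + 0.03539² × 159²) = 5.627; v_R² = 0.001252.
t = (5.627 − 0.0006636)/0.001252 = 4490 days.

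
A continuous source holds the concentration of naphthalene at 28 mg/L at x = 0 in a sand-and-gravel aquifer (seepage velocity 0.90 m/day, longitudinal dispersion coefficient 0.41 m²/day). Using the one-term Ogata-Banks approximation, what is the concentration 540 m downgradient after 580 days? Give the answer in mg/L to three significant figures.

For a continuous step input, C/C₀ ≈ ½·erfc((x−vt)/(2√(Dt))).
vt = 0.90 × 580 = 522 m and 2√(Dt) = 2√(0.41 × 580) = 30.84 m.
Argument (x−vt)/(2√(Dt)) = (540 − 522)/30.84 = 0.5837; ½·erfc(0.5837) = 0.2046.
C = 28 × 0.2046 = 5.73 mg/L.

5.73 mg/L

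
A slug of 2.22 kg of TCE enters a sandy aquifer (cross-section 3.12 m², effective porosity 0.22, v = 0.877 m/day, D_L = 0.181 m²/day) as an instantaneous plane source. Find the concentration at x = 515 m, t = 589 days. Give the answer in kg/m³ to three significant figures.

0.0879 kg/m³

For an instantaneous plane source, C(x,t) = M/(n_e·A·√(4πDt)) · exp(−(x−vt)²/(4Dt)), with n_e·A the pore (flow) area.
Plume center vt = 0.877 × 589 = 516.553 m, so the well at 515 m is 1.553 m upgradient of the peak.
√(4πDt) = 36.60 m, giving peak height M/(n_e·A·√(4πDt)) = 2.22/(0.22 × 3.12 × 36.60) = 0.08837 kg/m³.
(x−vt)²/(4Dt) = (-1.553)²/(4 × 0.181 × 589) = 0.005656; exp(−0.005656) = 0.9944.
C = 0.08837 × 0.9944 = 0.0879 kg/m³.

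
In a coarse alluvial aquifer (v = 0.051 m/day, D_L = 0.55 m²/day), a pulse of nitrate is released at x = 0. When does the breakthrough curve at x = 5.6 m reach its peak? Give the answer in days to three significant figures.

For the 1D instantaneous-source solution, setting ∂C/∂t = 0 at fixed x gives v²t² + 2Dt − x² = 0, so t = (√(D² + v²x²) − D)/v².
√(D² + v²x²) = √(0.55² + 0.051² × 5.6²) = 0.6197; v² = 0.002601.
t = (0.6197 − 0.55)/0.002601 = 26.8 days (vs. the pure-advection estimate x/v = 110 d).

26.8 days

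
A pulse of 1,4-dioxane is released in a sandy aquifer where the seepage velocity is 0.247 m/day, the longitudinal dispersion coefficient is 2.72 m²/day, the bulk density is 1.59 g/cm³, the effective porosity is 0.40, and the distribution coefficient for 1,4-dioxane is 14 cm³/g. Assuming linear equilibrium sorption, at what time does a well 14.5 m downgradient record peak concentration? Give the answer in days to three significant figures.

Retardation factor R = 1 + ρ_b·K_d/n = 1 + 1.59 × 14/0.40 = 56.65.
Sorption retards both mechanisms: v_R = v/R = 0.004360 m/day, D_R = D/R = 0.04801 m²/day.
Peak time from v_R²t² + 2D_R t − x² = 0: t = (√(D_R² + v_R²x²) − D_R)/v_R².
√(D_R² + v_R²x²) = √(0.04801² + 0.004360² × 14.5²) = 0.07938; v_R² = 1.901e-05.
t = (0.07938 − 0.04801)/1.901e-05 = 1650 days.

1650 days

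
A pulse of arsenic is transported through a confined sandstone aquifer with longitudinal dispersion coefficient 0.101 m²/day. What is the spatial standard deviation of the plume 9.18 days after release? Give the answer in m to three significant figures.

1.36 m

Dispersive spreading gives a Gaussian with σ² = 2Dt; advection only shifts the center.
σ = √(2 × 0.101 × 9.18) = 1.36 m.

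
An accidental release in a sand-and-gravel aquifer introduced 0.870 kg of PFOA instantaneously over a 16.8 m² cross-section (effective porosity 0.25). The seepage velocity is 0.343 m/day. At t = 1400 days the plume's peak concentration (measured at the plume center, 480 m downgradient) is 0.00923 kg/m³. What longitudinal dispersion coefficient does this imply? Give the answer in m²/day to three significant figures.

0.0286 m²/day

At the plume center C_max = M/(n_e·A·√(4πDt)), so D = M²/(4πt·(n_e·A·C_max)²).
n_e·A·C_max = 0.25 × 16.8 × 0.00923 = 0.03877 kg/m.
D = 0.870²/(4π × 1400 × 0.03877²) = 0.0286 m²/day.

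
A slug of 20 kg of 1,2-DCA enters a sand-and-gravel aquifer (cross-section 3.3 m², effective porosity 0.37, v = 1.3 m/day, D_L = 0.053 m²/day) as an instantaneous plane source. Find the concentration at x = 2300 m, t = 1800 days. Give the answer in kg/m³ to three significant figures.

0.00714 kg/m³

For an instantaneous plane source, C(x,t) = M/(n_e·A·√(4πDt)) · exp(−(x−vt)²/(4Dt)), with n_e·A the pore (flow) area.
Plume center vt = 1.3 × 1800 = 2340 m, so the well at 2300 m is 40 m upgradient of the peak.
√(4πDt) = 34.62 m, giving peak height M/(n_e·A·√(4πDt)) = 20/(0.37 × 3.3 × 34.62) = 0.4731 kg/m³.
(x−vt)²/(4Dt) = (-40)²/(4 × 0.053 × 1800) = 4.193; exp(−4.193) = 0.01510.
C = 0.4731 × 0.01510 = 0.00714 kg/m³.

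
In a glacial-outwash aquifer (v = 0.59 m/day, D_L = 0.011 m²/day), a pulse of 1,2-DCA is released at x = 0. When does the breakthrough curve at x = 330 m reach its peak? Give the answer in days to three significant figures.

For the 1D instantaneous-source solution, setting ∂C/∂t = 0 at fixed x gives v²t² + 2Dt − x² = 0, so t = (√(D² + v²x²) − D)/v².
√(D² + v²x²) = √(0.011² + 0.59² × 330²) = 194.7; v² = 0.3481.
t = (194.7 − 0.011)/0.3481 = 559 days (vs. the pure-advection estimate x/v = 559 d).

559 days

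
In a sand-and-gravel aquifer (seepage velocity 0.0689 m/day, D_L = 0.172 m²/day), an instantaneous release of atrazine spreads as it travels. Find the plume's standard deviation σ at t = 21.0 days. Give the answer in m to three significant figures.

2.69 m

Dispersive spreading gives a Gaussian with σ² = 2Dt; advection only shifts the center.
σ = √(2 × 0.172 × 21.0) = 2.69 m.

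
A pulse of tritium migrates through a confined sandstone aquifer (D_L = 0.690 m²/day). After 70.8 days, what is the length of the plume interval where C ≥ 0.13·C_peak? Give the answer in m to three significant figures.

The plume is Gaussian with σ = √(2Dt) = √(2 × 0.690 × 70.8) = 9.885 m.
C/C_peak = exp(−Δx²/(2σ²)) = 0.13 ⇒ Δx = σ·√(−2 ln 0.13) = 9.885 × 2.020 = 19.97 m.
Width = 2Δx = 39.9 m.

39.9 m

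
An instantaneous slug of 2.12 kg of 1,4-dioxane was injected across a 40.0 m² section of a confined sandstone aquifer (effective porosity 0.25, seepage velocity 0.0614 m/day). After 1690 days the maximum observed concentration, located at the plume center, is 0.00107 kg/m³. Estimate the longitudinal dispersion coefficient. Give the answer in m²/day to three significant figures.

At the plume center C_max = M/(n_e·A·√(4πDt)), so D = M²/(4πt·(n_e·A·C_max)²).
n_e·A·C_max = 0.25 × 40.0 × 0.00107 = 0.01070 kg/m.
D = 2.12²/(4π × 1690 × 0.01070²) = 1.85 m²/day.

1.85 m²/day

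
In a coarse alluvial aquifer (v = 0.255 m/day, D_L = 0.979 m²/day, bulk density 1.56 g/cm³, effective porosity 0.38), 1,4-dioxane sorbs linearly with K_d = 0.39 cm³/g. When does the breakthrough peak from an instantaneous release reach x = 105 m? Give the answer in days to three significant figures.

1030 days

Retardation factor R = 1 + ρ_b·K_d/n = 1 + 1.56 × 0.39/0.38 = 2.601.
Sorption retards both mechanisms: v_R = v/R = 0.09804 m/day, D_R = D/R = 0.3764 m²/day.
Peak time from v_R²t² + 2D_R t − x² = 0: t = (√(D_R² + v_R²x²) − D_R)/v_R².
√(D_R² + v_R²x²) = √(0.3764² + 0.09804² × 105²) = 10.30; v_R² = 0.009612.
t = (10.30 − 0.3764)/0.009612 = 1030 days.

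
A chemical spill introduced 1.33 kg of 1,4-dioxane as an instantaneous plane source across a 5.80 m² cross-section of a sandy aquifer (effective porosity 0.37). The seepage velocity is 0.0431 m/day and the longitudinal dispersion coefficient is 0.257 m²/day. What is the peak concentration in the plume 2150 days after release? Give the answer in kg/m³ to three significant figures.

0.00744 kg/m³

The peak of an instantaneous 1D plume sits at x = vt; there the Gaussian factor is 1 and C_max = M/(n_e·A·√(4πDt)), where n_e·A is the pore area the mass is dissolved in.
√(4πDt) = √(4π × 0.257 × 2150) = 83.33 m, so C_max = 1.33/(0.37 × 5.80 × 83.33) = 0.00744 kg/m³.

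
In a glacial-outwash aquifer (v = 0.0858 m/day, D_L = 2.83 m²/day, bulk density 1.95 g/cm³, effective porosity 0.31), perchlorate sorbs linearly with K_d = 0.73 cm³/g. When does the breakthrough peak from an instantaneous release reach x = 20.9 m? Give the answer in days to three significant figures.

Retardation factor R = 1 + ρ_b·K_d/n = 1 + 1.95 × 0.73/0.31 = 5.592.
Sorption retards both mechanisms: v_R = v/R = 0.01534 m/day, D_R = D/R = 0.5061 m²/day.
Peak time from v_R²t² + 2D_R t − x² = 0: t = (√(D_R² + v_R²x²) − D_R)/v_R².
√(D_R² + v_R²x²) = √(0.5061² + 0.01534² × 20.9²) = 0.5991; v_R² = 0.0002353.
t = (0.5991 − 0.5061)/0.0002353 = 395 days.

395 days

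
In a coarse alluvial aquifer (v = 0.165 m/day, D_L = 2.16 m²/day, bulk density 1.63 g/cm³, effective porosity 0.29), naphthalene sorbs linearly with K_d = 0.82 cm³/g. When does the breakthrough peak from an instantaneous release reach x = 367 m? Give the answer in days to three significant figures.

Retardation factor R = 1 + ρ_b·K_d/n = 1 + 1.63 × 0.82/0.29 = 5.609.
Sorption retards both mechanisms: v_R = v/R = 0.02942 m/day, D_R = D/R = 0.3851 m²/day.
Peak time from v_R²t² + 2D_R t − x² = 0: t = (√(D_R² + v_R²x²) − D_R)/v_R².
√(D_R² + v_R²x²) = √(0.3851² + 0.02942² × 367²) = 10.80; v_R² = 0.0008655.
t = (10.80 − 0.3851)/0.0008655 = 12000 days.

12000 days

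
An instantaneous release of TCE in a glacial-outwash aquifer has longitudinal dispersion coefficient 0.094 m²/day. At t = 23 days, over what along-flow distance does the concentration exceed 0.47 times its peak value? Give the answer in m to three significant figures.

5.11 m

The plume is Gaussian with σ = √(2Dt) = √(2 × 0.094 × 23) = 2.079 m.
C/C_peak = exp(−Δx²/(2σ²)) = 0.47 ⇒ Δx = σ·√(−2 ln 0.47) = 2.079 × 1.229 = 2.555 m.
Width = 2Δx = 5.11 m.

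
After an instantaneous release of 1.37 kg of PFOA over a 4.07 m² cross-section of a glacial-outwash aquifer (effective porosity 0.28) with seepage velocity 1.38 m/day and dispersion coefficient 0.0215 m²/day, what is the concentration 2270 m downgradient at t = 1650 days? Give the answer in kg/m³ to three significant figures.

For an instantaneous plane source, C(x,t) = M/(n_e·A·√(4πDt)) · exp(−(x−vt)²/(4Dt)), with n_e·A the pore (flow) area.
Plume center vt = 1.38 × 1650 = 2277 m, so the well at 2270 m is 7 m upgradient of the peak.
√(4πDt) = 21.11 m, giving peak height M/(n_e·A·√(4πDt)) = 1.37/(0.28 × 4.07 × 21.11) = 0.05695 kg/m³.
(x−vt)²/(4Dt) = (-7)²/(4 × 0.0215 × 1650) = 0.3453; exp(−0.3453) = 0.7080.
C = 0.05695 × 0.7080 = 0.0403 kg/m³.

0.0403 kg/m³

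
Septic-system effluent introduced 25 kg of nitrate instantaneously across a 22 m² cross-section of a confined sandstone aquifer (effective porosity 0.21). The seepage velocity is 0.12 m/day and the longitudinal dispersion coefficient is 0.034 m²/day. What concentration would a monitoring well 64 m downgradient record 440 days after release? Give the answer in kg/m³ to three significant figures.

0.0485 kg/m³

For an instantaneous plane source, C(x,t) = M/(n_e·A·√(4πDt)) · exp(−(x−vt)²/(4Dt)), with n_e·A the pore (flow) area.
Plume center vt = 0.12 × 440 = 52.8 m, so the well at 64 m is 11.2 m downgradient of the peak.
√(4πDt) = 13.71 m, giving peak height M/(n_e·A·√(4πDt)) = 25/(0.21 × 22 × 13.71) = 0.3947 kg/m³.
(x−vt)²/(4Dt) = (11.2)²/(4 × 0.034 × 440) = 2.096; exp(−2.096) = 0.1229.
C = 0.3947 × 0.1229 = 0.0485 kg/m³.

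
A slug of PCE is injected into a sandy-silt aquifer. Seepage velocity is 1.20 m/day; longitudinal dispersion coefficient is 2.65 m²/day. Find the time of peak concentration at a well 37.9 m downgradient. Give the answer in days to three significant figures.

For the 1D instantaneous-source solution, setting ∂C/∂t = 0 at fixed x gives v²t² + 2Dt − x² = 0, so t = (√(D² + v²x²) − D)/v².
√(D² + v²x²) = √(2.65² + 1.20² × 37.9²) = 45.56; v² = 1.44.
t = (45.56 − 2.65)/1.44 = 29.8 days (vs. the pure-advection estimate x/v = 31.6 d).

29.8 days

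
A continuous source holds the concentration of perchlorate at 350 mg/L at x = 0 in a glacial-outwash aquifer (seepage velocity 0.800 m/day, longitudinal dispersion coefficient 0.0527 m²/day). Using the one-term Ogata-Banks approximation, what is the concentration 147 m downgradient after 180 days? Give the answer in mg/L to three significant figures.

For a continuous step input, C/C₀ ≈ ½·erfc((x−vt)/(2√(Dt))).
vt = 0.800 × 180 = 144 m and 2√(Dt) = 2√(0.0527 × 180) = 6.160 m.
Argument (x−vt)/(2√(Dt)) = (147 − 144)/6.160 = 0.4870; ½·erfc(0.4870) = 0.2455.
C = 350 × 0.2455 = 85.9 mg/L.

85.9 mg/L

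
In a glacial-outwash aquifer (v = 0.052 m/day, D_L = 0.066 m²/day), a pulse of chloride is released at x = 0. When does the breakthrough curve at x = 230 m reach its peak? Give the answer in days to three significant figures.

For the 1D instantaneous-source solution, setting ∂C/∂t = 0 at fixed x gives v²t² + 2Dt − x² = 0, so t = (√(D² + v²x²) − D)/v².
√(D² + v²x²) = √(0.066² + 0.052² × 230²) = 11.96; v² = 0.002704.
t = (11.96 − 0.066)/0.002704 = 4400 days (vs. the pure-advection estimate x/v = 4420 d).

4400 days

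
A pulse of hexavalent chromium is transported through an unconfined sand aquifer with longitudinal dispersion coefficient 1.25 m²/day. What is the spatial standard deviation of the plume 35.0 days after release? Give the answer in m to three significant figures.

9.35 m

Dispersive spreading gives a Gaussian with σ² = 2Dt; advection only shifts the center.
σ = √(2 × 1.25 × 35.0) = 9.35 m.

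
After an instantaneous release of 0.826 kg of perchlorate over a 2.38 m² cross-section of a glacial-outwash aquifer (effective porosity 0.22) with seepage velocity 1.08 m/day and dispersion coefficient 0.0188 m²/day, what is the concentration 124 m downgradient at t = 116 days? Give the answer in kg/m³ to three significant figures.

For an instantaneous plane source, C(x,t) = M/(n_e·A·√(4πDt)) · exp(−(x−vt)²/(4Dt)), with n_e·A the pore (flow) area.
Plume center vt = 1.08 × 116 = 125.28 m, so the well at 124 m is 1.28 m upgradient of the peak.
√(4πDt) = 5.235 m, giving peak height M/(n_e·A·√(4πDt)) = 0.826/(0.22 × 2.38 × 5.235) = 0.3013 kg/m³.
(x−vt)²/(4Dt) = (-1.28)²/(4 × 0.0188 × 116) = 0.1878; exp(−0.1878) = 0.8288.
C = 0.3013 × 0.8288 = 0.250 kg/m³.

0.250 kg/m³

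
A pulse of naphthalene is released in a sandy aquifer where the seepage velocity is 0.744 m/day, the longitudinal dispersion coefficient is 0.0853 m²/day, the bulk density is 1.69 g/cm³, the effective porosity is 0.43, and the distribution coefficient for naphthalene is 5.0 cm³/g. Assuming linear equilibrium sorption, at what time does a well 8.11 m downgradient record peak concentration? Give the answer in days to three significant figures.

222 days

Retardation factor R = 1 + ρ_b·K_d/n = 1 + 1.69 × 5.0/0.43 = 20.65.
Sorption retards both mechanisms: v_R = v/R = 0.03603 m/day, D_R = D/R = 0.004131 m²/day.
Peak time from v_R²t² + 2D_R t − x² = 0: t = (√(D_R² + v_R²x²) − D_R)/v_R².
√(D_R² + v_R²x²) = √(0.004131² + 0.03603² × 8.11²) = 0.2922; v_R² = 0.001298.
t = (0.2922 − 0.004131)/0.001298 = 222 days.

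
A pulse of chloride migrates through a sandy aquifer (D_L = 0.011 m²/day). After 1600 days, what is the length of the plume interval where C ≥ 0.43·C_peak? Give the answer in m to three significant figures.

15.4 m

The plume is Gaussian with σ = √(2Dt) = √(2 × 0.011 × 1600) = 5.933 m.
C/C_peak = exp(−Δx²/(2σ²)) = 0.43 ⇒ Δx = σ·√(−2 ln 0.43) = 5.933 × 1.299 = 7.707 m.
Width = 2Δx = 15.4 m.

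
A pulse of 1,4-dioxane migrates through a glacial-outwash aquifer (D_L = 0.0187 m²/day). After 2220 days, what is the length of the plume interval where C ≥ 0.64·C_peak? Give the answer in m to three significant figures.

The plume is Gaussian with σ = √(2Dt) = √(2 × 0.0187 × 2220) = 9.112 m.
C/C_peak = exp(−Δx²/(2σ²)) = 0.64 ⇒ Δx = σ·√(−2 ln 0.64) = 9.112 × 0.9448 = 8.609 m.
Width = 2Δx = 17.2 m.

17.2 m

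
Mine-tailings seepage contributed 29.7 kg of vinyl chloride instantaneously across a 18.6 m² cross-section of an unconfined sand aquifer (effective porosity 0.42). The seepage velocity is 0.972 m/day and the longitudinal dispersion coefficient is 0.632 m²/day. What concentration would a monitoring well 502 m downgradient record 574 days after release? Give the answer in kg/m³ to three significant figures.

For an instantaneous plane source, C(x,t) = M/(n_e·A·√(4πDt)) · exp(−(x−vt)²/(4Dt)), with n_e·A the pore (flow) area.
Plume center vt = 0.972 × 574 = 557.928 m, so the well at 502 m is 55.928 m upgradient of the peak.
√(4πDt) = 67.52 m, giving peak height M/(n_e·A·√(4πDt)) = 29.7/(0.42 × 18.6 × 67.52) = 0.05631 kg/m³.
(x−vt)²/(4Dt) = (-55.928)²/(4 × 0.632 × 574) = 2.156; exp(−2.156) = 0.1158.
C = 0.05631 × 0.1158 = 0.00652 kg/m³.

0.00652 kg/m³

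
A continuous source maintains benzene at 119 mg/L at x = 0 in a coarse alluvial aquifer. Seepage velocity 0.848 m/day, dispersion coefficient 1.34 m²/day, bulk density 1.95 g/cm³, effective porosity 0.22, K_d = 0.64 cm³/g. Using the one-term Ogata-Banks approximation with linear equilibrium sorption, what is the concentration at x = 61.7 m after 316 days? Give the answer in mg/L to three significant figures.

3.32 mg/L

Retardation factor R = 1 + ρ_b·K_d/n = 1 + 1.95 × 0.64/0.22 = 6.673.
Sorption retards both mechanisms: v_R = v/R = 0.1271 m/day, D_R = D/R = 0.2008 m²/day.
v_R·t = 0.1271 × 316 = 40.1636 m; 2√(D_R t) = 15.93 m; argument = (61.7 − 40.1636)/15.93 = 1.352.
C = C₀ × ½·erfc(1.352) = 119 × 0.02794 = 3.32 mg/L.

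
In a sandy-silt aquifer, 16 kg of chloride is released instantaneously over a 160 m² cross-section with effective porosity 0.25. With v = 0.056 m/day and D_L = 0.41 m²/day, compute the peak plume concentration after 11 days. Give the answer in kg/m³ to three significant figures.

0.0531 kg/m³

The peak of an instantaneous 1D plume sits at x = vt; there the Gaussian factor is 1 and C_max = M/(n_e·A·√(4πDt)), where n_e·A is the pore area the mass is dissolved in.
√(4πDt) = √(4π × 0.41 × 11) = 7.528 m, so C_max = 16/(0.25 × 160 × 7.528) = 0.0531 kg/m³.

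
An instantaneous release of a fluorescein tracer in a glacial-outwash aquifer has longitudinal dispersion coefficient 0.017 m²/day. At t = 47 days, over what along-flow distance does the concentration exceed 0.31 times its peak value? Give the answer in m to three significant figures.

The plume is Gaussian with σ = √(2Dt) = √(2 × 0.017 × 47) = 1.264 m.
C/C_peak = exp(−Δx²/(2σ²)) = 0.31 ⇒ Δx = σ·√(−2 ln 0.31) = 1.264 × 1.530 = 1.934 m.
Width = 2Δx = 3.87 m.

3.87 m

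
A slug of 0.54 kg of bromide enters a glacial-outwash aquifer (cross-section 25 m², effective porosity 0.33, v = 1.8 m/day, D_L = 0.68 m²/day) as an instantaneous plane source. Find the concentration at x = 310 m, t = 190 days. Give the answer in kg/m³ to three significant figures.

For an instantaneous plane source, C(x,t) = M/(n_e·A·√(4πDt)) · exp(−(x−vt)²/(4Dt)), with n_e·A the pore (flow) area.
Plume center vt = 1.8 × 190 = 342 m, so the well at 310 m is 32 m upgradient of the peak.
√(4πDt) = 40.29 m, giving peak height M/(n_e·A·√(4πDt)) = 0.54/(0.33 × 25 × 40.29) = 0.001625 kg/m³.
(x−vt)²/(4Dt) = (-32)²/(4 × 0.68 × 190) = 1.981; exp(−1.981) = 0.1379.
C = 0.001625 × 0.1379 = 0.000224 kg/m³.

0.000224 kg/m³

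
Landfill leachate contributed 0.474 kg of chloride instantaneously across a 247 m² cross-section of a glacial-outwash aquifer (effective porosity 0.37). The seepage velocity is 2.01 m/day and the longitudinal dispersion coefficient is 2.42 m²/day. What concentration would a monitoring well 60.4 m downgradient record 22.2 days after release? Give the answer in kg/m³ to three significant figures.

6.27e-05 kg/m³

For an instantaneous plane source, C(x,t) = M/(n_e·A·√(4πDt)) · exp(−(x−vt)²/(4Dt)), with n_e·A the pore (flow) area.
Plume center vt = 2.01 × 22.2 = 44.622 m, so the well at 60.4 m is 15.778 m downgradient of the peak.
√(4πDt) = 25.98 m, giving peak height M/(n_e·A·√(4πDt)) = 0.474/(0.37 × 247 × 25.98) = 0.0001996 kg/m³.
(x−vt)²/(4Dt) = (15.778)²/(4 × 2.42 × 22.2) = 1.158; exp(−1.158) = 0.3141.
C = 0.0001996 × 0.3141 = 6.27e-05 kg/m³.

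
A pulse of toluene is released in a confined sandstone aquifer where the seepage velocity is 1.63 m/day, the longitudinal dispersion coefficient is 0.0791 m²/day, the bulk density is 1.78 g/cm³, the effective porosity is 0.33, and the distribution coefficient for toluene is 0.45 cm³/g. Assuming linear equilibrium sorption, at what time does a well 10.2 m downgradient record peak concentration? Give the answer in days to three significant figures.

21.3 days

Retardation factor R = 1 + ρ_b·K_d/n = 1 + 1.78 × 0.45/0.33 = 3.427.
Sorption retards both mechanisms: v_R = v/R = 0.4756 m/day, D_R = D/R = 0.02308 m²/day.
Peak time from v_R²t² + 2D_R t − x² = 0: t = (√(D_R² + v_R²x²) − D_R)/v_R².
√(D_R² + v_R²x²) = √(0.02308² + 0.4756² × 10.2²) = 4.851; v_R² = 0.2262.
t = (4.851 − 0.02308)/0.2262 = 21.3 days.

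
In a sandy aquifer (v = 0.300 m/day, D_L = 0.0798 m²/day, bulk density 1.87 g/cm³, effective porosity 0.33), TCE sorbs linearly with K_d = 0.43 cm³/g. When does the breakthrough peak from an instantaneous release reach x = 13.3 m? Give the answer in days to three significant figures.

Retardation factor R = 1 + ρ_b·K_d/n = 1 + 1.87 × 0.43/0.33 = 3.437.
Sorption retards both mechanisms: v_R = v/R = 0.08729 m/day, D_R = D/R = 0.02322 m²/day.
Peak time from v_R²t² + 2D_R t − x² = 0: t = (√(D_R² + v_R²x²) − D_R)/v_R².
√(D_R² + v_R²x²) = √(0.02322² + 0.08729² × 13.3²) = 1.161; v_R² = 0.007620.
t = (1.161 − 0.02322)/0.007620 = 149 days.

149 days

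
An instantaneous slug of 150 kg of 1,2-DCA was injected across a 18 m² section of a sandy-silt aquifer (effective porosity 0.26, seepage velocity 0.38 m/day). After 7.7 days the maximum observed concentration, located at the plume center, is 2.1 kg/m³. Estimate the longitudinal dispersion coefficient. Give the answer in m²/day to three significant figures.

2.41 m²/day

At the plume center C_max = M/(n_e·A·√(4πDt)), so D = M²/(4πt·(n_e·A·C_max)²).
n_e·A·C_max = 0.26 × 18 × 2.1 = 9.828 kg/m.
D = 150²/(4π × 7.7 × 9.828²) = 2.41 m²/day.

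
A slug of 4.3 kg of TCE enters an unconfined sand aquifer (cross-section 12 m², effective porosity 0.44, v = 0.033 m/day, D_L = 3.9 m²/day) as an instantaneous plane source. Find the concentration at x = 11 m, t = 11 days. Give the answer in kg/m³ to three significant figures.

0.0181 kg/m³

For an instantaneous plane source, C(x,t) = M/(n_e·A·√(4πDt)) · exp(−(x−vt)²/(4Dt)), with n_e·A the pore (flow) area.
Plume center vt = 0.033 × 11 = 0.363 m, so the well at 11 m is 10.637 m downgradient of the peak.
√(4πDt) = 23.22 m, giving peak height M/(n_e·A·√(4πDt)) = 4.3/(0.44 × 12 × 23.22) = 0.03507 kg/m³.
(x−vt)²/(4Dt) = (10.637)²/(4 × 3.9 × 11) = 0.6594; exp(−0.6594) = 0.5172.
C = 0.03507 × 0.5172 = 0.0181 kg/m³.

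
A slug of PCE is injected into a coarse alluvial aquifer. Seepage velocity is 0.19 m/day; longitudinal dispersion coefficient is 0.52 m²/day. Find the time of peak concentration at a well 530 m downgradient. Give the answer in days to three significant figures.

For the 1D instantaneous-source solution, setting ∂C/∂t = 0 at fixed x gives v²t² + 2Dt − x² = 0, so t = (√(D² + v²x²) − D)/v².
√(D² + v²x²) = √(0.52² + 0.19² × 530²) = 100.7; v² = 0.0361.
t = (100.7 − 0.52)/0.0361 = 2780 days (vs. the pure-advection estimate x/v = 2790 d).

2780 days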